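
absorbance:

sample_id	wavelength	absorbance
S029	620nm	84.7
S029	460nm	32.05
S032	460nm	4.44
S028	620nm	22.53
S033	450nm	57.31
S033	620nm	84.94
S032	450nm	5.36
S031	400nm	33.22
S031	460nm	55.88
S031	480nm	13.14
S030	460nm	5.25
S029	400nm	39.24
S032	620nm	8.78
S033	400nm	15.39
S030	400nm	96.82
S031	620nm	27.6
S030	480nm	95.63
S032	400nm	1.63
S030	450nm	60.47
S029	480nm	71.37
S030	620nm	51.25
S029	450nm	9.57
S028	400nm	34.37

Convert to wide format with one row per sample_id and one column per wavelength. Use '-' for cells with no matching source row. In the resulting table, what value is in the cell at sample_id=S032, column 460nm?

The long row with sample_id=S032, wavelength=460nm has absorbance=4.44.

4.44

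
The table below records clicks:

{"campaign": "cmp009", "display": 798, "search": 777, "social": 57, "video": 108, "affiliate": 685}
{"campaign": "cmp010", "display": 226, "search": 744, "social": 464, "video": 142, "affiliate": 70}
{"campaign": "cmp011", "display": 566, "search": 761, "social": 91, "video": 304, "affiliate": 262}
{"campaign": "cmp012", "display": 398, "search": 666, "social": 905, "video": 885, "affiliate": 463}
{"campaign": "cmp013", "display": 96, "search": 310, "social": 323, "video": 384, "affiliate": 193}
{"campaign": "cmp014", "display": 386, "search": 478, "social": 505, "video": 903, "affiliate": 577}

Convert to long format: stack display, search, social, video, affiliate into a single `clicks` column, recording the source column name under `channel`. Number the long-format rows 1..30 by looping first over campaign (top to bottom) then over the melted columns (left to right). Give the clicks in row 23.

323

30 rows total (6 × 5). Row 23: index ⌊(23-1)/5⌋ = 4 into campaign → cmp013; (23-1) mod 5 = 2 into the melted columns → social.
So row 23 is (cmp013, social, 323); clicks = 323.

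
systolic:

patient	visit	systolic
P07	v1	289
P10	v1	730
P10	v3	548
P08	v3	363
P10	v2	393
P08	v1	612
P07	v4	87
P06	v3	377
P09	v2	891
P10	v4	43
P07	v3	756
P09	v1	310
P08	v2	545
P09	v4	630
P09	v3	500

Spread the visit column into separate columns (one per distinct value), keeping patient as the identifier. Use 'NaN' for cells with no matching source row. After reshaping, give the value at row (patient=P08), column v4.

No long-format row has patient=P08 and visit=v4, so the cell is NaN.

NaN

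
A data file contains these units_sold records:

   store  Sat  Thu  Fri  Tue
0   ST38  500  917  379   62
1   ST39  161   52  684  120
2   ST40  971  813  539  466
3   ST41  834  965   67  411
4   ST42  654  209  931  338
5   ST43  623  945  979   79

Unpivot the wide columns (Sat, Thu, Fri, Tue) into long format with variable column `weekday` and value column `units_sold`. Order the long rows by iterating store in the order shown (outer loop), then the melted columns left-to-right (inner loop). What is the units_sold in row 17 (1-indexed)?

24 rows total (6 × 4). Row 17: index ⌊(17-1)/4⌋ = 4 into store → ST42; (17-1) mod 4 = 0 into the melted columns → Sat.
So row 17 is (ST42, Sat, 654); units_sold = 654.

654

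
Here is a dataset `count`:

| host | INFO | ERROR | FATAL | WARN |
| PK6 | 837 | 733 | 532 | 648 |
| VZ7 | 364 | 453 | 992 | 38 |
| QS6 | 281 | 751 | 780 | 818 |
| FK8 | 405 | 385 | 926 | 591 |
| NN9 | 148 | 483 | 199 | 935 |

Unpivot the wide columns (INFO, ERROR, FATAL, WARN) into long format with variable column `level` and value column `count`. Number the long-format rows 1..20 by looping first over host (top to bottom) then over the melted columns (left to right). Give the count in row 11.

780

20 rows total (5 × 4). Row 11: index ⌊(11-1)/4⌋ = 2 into host → QS6; (11-1) mod 4 = 2 into the melted columns → FATAL.
So row 11 is (QS6, FATAL, 780); count = 780.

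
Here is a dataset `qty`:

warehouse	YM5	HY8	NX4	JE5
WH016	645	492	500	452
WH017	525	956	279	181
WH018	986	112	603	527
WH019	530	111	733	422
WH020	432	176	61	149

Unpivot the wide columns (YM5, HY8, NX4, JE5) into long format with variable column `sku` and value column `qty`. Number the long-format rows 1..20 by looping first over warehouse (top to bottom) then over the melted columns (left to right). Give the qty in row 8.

20 rows total (5 × 4). Row 8: index ⌊(8-1)/4⌋ = 1 into warehouse → WH017; (8-1) mod 4 = 3 into the melted columns → JE5.
So row 8 is (WH017, JE5, 181); qty = 181.

181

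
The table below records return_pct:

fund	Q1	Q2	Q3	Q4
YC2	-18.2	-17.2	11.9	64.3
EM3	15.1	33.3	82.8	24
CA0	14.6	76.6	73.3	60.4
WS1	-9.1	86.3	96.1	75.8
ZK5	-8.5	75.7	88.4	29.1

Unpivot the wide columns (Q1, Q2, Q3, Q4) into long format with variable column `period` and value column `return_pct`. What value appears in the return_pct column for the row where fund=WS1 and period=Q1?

-9.1

Unpivoting turns each (fund, wide-column) pair into one long row.
The wide cell at row WS1, column Q1 holds -9.1, so the long row (WS1, Q1) has return_pct=-9.1.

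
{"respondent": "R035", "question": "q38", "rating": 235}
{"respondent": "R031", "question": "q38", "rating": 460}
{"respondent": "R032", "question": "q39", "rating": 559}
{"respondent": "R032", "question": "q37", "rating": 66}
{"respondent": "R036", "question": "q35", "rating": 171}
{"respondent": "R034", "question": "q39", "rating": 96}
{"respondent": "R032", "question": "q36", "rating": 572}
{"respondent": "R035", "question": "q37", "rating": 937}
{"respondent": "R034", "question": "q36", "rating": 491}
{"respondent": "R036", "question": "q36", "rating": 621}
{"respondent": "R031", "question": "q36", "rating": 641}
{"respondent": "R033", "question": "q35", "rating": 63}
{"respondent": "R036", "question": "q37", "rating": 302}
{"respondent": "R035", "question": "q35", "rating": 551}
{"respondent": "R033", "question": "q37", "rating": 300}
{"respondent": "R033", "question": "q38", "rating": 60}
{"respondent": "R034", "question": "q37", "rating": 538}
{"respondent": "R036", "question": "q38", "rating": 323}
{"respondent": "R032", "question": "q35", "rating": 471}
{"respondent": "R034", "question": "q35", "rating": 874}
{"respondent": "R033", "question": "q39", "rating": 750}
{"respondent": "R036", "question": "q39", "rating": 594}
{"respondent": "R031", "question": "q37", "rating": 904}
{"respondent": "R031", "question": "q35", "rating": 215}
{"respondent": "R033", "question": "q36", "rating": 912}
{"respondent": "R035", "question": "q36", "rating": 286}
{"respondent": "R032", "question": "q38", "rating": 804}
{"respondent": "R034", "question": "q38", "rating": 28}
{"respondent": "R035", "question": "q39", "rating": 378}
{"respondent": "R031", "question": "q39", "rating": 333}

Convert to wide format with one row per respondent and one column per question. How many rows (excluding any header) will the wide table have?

6 distinct respondent values → 6 rows.

6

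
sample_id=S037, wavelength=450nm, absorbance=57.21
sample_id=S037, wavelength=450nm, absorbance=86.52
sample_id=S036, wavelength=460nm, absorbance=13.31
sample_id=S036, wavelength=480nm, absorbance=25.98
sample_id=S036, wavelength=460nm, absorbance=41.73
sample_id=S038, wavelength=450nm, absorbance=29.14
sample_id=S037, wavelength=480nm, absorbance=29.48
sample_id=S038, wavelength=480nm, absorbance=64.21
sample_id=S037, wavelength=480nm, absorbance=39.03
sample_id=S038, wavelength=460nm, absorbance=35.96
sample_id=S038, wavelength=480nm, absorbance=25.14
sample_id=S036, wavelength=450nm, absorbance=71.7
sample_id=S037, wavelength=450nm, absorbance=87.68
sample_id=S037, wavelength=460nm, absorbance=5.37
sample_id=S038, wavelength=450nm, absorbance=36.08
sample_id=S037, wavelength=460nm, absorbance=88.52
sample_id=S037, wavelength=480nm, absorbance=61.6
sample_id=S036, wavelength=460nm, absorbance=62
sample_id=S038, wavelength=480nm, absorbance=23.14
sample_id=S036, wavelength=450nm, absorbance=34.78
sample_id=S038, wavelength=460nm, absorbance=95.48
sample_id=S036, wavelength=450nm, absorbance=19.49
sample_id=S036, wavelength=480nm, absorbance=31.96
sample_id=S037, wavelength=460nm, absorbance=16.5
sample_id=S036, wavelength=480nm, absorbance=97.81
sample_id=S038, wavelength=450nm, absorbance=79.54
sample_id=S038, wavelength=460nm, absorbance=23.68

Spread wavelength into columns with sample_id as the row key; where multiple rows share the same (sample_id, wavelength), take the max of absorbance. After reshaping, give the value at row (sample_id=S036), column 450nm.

71.7

Rows with sample_id=S036 and wavelength=450nm: absorbance values are 71.7, 34.78, 19.49.
max(71.7, 34.78, 19.49) = 71.7.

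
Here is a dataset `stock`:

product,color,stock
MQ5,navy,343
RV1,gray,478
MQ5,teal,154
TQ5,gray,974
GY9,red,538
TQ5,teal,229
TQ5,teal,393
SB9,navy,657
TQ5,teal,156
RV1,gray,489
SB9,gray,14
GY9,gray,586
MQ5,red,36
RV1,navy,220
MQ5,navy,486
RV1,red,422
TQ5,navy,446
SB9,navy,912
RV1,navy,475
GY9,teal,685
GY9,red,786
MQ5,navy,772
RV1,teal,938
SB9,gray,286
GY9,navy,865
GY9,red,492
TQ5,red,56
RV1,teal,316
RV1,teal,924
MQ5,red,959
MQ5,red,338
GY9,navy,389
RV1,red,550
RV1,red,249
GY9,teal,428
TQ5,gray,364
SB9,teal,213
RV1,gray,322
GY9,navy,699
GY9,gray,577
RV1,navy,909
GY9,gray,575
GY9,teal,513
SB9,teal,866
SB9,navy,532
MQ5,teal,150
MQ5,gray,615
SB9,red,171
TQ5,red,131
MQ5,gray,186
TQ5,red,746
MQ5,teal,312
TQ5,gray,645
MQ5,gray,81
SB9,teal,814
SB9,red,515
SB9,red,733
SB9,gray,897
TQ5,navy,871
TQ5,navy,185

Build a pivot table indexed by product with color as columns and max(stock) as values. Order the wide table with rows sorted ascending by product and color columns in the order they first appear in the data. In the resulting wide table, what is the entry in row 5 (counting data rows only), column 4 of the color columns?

746

With rows sorted ascending by product, row 5 is product=TQ5. color columns in first-appearance order: navy, gray, teal, red; column 4 is red.
Long rows with product=TQ5, color=red: max(56, 131, 746) = 746.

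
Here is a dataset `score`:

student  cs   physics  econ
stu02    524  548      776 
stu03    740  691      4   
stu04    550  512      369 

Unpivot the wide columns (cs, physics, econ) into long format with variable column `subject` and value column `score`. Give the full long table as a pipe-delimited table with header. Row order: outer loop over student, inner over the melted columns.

| student | subject | score |
| stu02 | cs | 524 |
| stu02 | physics | 548 |
| stu02 | econ | 776 |
| stu03 | cs | 740 |
| stu03 | physics | 691 |
| stu03 | econ | 4 |
| stu04 | cs | 550 |
| stu04 | physics | 512 |
| stu04 | econ | 369 |

Each (student, column) pair becomes one row: 3 × 3 = 9 rows.
For example, (stu02, cs) → score=524.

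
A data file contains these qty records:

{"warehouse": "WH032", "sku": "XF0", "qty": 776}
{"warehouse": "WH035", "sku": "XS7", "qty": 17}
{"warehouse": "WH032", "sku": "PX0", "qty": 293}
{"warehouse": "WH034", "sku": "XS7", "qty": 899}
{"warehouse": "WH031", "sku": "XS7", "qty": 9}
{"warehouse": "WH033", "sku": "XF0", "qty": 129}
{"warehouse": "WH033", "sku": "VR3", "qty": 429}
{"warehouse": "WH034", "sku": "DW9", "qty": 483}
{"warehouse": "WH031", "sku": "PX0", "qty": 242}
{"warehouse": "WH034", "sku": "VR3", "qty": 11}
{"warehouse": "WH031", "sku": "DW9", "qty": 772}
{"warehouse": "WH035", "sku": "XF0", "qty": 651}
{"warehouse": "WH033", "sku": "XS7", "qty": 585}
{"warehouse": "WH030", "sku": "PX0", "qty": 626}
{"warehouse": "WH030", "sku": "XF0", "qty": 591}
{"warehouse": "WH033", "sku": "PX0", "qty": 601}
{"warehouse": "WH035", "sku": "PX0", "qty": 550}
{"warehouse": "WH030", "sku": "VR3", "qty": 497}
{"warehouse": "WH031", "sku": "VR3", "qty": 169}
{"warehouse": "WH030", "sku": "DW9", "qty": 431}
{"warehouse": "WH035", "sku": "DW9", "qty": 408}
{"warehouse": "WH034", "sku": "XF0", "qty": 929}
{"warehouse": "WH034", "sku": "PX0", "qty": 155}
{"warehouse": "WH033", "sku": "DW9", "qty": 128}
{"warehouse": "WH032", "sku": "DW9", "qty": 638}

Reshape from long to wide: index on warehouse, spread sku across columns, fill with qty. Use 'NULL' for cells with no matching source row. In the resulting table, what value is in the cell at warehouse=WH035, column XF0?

651

The long row with warehouse=WH035, sku=XF0 has qty=651.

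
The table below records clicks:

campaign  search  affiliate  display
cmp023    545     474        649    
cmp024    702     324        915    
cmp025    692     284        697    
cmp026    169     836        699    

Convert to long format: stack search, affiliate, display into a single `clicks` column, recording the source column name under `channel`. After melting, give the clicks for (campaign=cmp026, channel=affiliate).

Unpivoting turns each (campaign, wide-column) pair into one long row.
The wide cell at row cmp026, column affiliate holds 836, so the long row (cmp026, affiliate) has clicks=836.

836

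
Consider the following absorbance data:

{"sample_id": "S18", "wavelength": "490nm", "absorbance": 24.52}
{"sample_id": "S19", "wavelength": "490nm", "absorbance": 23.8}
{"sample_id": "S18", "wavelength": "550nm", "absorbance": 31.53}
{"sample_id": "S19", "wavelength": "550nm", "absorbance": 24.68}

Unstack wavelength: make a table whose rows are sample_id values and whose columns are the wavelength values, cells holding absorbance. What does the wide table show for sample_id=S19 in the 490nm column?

23.8

Wide layout: rows indexed by sample_id, columns are the 2 distinct wavelength values (490nm, 550nm).
Cell (sample_id=S19, wavelength=490nm) draws from the long row where sample_id=S19 and wavelength=490nm, which has absorbance=23.8.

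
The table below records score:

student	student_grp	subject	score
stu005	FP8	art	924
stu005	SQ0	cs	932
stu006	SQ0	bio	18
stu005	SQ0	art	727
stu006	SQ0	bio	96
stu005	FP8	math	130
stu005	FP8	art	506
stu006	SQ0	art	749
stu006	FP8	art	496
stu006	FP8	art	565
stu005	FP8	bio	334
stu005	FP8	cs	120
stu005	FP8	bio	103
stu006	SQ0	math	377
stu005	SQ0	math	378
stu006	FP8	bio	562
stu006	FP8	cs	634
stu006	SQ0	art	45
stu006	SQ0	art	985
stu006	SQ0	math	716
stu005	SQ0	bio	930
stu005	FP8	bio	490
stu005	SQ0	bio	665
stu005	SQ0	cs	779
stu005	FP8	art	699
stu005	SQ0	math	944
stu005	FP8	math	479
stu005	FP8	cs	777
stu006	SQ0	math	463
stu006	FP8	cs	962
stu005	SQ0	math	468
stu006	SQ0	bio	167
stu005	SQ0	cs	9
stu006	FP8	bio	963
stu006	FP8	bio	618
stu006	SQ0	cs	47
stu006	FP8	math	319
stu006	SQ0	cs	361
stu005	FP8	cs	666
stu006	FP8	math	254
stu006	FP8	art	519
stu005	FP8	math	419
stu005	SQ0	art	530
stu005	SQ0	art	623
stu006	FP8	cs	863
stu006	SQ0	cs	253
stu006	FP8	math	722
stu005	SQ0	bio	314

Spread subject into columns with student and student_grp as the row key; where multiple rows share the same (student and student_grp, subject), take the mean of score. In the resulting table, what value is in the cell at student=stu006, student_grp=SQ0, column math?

518.67

Rows with student=stu006, student_grp=SQ0 and subject=math: score values are 377, 716, 463.
(377 + 716 + 463) / 3 = 518.67.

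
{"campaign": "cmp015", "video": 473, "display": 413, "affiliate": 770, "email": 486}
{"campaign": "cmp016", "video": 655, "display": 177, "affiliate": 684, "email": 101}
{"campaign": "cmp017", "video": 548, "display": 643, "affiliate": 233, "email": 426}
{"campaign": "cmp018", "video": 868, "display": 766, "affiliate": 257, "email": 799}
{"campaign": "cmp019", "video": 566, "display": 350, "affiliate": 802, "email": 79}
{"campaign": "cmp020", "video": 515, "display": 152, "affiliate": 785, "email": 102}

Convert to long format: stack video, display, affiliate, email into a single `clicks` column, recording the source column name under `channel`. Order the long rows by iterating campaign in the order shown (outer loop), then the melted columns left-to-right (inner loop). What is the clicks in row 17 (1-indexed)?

566

24 rows total (6 × 4). Row 17: index ⌊(17-1)/4⌋ = 4 into campaign → cmp019; (17-1) mod 4 = 0 into the melted columns → video.
So row 17 is (cmp019, video, 566); clicks = 566.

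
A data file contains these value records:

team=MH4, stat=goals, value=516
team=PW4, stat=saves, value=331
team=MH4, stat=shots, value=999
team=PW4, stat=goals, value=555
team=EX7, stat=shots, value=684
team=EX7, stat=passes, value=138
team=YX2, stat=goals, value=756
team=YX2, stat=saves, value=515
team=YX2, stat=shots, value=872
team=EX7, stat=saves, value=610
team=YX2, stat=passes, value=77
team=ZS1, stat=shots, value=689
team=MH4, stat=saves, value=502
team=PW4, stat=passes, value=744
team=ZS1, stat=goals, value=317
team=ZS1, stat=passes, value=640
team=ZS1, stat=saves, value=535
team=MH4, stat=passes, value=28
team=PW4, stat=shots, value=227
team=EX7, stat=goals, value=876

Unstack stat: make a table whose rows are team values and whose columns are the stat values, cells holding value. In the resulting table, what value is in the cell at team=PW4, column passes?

744

Wide layout: rows indexed by team, columns are the 4 distinct stat values (goals, saves, shots, passes).
Cell (team=PW4, stat=passes) draws from the long row where team=PW4 and stat=passes, which has value=744.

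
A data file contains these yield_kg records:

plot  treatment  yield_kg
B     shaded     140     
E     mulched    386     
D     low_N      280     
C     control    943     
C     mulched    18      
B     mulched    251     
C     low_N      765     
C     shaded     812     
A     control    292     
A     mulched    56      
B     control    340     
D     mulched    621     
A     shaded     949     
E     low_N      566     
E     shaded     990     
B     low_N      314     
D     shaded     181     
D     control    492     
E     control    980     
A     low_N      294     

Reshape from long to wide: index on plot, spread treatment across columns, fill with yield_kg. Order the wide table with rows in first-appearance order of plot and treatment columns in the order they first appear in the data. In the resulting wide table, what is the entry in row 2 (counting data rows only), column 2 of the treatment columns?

386

With rows in first-appearance order of plot, row 2 is plot=E. treatment columns in first-appearance order: shaded, mulched, low_N, control; column 2 is mulched.
Long rows with plot=E, treatment=mulched: yield_kg = 386.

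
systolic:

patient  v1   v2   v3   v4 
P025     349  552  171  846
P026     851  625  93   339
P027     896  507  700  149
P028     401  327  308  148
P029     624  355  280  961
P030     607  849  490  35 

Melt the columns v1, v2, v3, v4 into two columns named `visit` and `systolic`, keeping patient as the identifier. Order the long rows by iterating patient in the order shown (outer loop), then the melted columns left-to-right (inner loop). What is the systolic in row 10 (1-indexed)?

24 rows total (6 × 4). Row 10: index ⌊(10-1)/4⌋ = 2 into patient → P027; (10-1) mod 4 = 1 into the melted columns → v2.
So row 10 is (P027, v2, 507); systolic = 507.

507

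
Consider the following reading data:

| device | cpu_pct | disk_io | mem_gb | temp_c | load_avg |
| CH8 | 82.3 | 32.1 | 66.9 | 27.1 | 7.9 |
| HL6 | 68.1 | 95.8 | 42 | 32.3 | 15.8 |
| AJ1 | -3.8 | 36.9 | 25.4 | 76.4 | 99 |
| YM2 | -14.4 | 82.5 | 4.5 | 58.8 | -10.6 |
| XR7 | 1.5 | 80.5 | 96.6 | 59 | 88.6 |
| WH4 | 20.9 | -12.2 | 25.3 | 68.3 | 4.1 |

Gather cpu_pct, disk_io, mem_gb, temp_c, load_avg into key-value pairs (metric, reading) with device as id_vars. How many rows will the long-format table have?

6 device values × 5 melted columns = 30 rows.

30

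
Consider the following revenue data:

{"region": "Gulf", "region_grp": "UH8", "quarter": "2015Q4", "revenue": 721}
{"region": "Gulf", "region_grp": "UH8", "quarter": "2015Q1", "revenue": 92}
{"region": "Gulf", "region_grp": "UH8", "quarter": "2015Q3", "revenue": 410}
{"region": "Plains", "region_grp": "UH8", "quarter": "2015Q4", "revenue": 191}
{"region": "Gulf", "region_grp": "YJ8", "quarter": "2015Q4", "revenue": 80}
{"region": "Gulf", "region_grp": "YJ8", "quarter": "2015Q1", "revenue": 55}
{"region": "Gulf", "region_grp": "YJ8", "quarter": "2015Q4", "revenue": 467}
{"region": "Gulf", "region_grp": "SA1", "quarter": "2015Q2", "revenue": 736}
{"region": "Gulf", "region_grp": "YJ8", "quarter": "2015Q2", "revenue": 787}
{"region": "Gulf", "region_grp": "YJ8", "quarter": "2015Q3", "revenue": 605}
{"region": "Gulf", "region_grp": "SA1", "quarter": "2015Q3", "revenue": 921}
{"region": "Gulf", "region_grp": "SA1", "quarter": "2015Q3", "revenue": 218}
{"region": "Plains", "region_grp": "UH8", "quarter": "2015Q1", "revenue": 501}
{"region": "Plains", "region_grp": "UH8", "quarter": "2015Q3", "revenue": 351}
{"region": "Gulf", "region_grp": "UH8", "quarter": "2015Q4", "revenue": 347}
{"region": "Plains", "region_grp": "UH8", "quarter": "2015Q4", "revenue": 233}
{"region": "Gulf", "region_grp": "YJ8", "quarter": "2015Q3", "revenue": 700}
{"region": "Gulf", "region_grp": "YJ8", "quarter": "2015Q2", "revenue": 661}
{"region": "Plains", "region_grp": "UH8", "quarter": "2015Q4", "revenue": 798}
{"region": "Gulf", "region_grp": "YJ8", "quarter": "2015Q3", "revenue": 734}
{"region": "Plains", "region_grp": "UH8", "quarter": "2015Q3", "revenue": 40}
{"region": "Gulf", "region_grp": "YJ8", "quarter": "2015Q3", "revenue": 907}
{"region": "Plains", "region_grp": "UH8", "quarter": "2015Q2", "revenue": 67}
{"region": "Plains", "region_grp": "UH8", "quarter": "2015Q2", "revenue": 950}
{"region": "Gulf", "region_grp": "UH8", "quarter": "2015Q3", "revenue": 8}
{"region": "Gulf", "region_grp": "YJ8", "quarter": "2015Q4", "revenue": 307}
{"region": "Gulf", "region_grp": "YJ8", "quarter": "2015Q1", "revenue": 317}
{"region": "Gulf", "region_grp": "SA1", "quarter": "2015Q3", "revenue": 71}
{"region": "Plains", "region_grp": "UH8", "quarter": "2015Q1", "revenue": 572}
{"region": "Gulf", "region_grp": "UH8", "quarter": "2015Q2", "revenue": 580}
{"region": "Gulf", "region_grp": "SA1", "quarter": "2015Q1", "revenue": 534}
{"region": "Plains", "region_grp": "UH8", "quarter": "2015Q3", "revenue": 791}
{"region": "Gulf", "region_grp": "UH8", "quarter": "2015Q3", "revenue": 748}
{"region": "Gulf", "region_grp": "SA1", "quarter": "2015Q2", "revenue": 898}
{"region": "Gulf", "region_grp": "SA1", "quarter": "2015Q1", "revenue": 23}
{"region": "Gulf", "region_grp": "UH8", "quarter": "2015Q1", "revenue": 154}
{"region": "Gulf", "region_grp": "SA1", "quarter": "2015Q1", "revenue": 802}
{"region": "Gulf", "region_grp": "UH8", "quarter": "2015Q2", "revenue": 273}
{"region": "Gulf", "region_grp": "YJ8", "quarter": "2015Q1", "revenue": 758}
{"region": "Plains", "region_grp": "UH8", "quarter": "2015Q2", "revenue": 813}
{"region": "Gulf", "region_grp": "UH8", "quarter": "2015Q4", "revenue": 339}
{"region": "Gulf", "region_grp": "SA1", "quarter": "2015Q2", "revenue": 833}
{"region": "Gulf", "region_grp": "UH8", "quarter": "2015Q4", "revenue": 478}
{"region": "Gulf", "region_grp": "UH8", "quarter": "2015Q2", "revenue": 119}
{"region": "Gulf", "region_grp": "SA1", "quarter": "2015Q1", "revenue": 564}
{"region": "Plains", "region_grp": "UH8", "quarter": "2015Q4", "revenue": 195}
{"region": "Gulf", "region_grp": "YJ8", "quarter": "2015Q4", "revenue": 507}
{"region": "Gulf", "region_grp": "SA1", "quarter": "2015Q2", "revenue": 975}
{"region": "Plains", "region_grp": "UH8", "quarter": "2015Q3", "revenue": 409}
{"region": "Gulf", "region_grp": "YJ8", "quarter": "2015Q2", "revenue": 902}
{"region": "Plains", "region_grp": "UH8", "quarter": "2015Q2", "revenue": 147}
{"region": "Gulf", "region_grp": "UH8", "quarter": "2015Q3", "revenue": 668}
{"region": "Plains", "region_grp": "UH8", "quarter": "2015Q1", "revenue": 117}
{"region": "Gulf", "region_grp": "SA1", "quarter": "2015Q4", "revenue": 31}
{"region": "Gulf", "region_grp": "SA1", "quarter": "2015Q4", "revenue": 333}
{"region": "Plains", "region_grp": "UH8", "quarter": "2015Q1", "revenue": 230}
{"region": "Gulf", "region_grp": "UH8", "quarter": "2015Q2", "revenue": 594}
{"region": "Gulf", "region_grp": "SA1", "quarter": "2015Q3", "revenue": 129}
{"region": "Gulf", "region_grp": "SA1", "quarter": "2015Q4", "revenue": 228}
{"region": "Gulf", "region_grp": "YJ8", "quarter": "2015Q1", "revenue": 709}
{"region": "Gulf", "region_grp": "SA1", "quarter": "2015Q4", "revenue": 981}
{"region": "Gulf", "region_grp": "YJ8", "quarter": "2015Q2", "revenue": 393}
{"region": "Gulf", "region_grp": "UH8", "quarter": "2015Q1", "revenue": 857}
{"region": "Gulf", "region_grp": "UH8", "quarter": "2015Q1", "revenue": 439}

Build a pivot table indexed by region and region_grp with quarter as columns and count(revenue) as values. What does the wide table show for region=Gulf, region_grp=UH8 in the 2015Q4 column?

Rows with region=Gulf, region_grp=UH8 and quarter=2015Q4: revenue values are 721, 347, 339, 478.
4 rows match — count = 4.

4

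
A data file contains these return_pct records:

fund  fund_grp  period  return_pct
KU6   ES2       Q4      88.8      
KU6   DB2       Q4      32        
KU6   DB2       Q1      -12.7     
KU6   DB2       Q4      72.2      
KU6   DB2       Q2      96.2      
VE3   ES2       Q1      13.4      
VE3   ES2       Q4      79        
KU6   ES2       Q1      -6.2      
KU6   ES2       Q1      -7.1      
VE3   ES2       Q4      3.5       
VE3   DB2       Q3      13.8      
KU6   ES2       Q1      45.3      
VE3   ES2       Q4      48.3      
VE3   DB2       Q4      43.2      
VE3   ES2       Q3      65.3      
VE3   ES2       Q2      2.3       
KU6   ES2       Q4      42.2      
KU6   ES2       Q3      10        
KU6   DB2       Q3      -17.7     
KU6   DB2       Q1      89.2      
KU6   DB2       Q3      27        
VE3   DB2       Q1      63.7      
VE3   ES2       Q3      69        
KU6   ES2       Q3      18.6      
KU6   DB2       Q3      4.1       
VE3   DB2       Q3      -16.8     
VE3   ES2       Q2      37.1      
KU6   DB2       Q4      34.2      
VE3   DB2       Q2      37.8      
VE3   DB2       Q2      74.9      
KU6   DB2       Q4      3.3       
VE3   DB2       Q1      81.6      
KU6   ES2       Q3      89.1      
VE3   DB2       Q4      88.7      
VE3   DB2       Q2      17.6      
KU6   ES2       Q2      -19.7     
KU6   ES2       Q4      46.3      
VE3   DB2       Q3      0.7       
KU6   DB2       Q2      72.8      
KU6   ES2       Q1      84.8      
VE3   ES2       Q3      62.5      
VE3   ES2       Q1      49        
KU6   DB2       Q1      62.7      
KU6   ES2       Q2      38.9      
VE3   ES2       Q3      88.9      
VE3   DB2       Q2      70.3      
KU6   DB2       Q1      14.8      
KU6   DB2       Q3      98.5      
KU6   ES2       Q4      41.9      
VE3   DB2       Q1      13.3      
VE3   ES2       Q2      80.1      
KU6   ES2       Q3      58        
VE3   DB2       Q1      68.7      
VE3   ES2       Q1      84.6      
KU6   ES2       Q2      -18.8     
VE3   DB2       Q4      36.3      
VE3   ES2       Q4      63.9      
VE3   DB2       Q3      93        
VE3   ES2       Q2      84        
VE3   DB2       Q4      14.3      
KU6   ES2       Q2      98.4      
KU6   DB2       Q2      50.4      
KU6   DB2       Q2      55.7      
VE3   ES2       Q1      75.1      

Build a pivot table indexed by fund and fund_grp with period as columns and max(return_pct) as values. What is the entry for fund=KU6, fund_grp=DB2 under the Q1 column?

89.2

Rows with fund=KU6, fund_grp=DB2 and period=Q1: return_pct values are -12.7, 89.2, 62.7, 14.8.
max(-12.7, 89.2, 62.7, 14.8) = 89.2.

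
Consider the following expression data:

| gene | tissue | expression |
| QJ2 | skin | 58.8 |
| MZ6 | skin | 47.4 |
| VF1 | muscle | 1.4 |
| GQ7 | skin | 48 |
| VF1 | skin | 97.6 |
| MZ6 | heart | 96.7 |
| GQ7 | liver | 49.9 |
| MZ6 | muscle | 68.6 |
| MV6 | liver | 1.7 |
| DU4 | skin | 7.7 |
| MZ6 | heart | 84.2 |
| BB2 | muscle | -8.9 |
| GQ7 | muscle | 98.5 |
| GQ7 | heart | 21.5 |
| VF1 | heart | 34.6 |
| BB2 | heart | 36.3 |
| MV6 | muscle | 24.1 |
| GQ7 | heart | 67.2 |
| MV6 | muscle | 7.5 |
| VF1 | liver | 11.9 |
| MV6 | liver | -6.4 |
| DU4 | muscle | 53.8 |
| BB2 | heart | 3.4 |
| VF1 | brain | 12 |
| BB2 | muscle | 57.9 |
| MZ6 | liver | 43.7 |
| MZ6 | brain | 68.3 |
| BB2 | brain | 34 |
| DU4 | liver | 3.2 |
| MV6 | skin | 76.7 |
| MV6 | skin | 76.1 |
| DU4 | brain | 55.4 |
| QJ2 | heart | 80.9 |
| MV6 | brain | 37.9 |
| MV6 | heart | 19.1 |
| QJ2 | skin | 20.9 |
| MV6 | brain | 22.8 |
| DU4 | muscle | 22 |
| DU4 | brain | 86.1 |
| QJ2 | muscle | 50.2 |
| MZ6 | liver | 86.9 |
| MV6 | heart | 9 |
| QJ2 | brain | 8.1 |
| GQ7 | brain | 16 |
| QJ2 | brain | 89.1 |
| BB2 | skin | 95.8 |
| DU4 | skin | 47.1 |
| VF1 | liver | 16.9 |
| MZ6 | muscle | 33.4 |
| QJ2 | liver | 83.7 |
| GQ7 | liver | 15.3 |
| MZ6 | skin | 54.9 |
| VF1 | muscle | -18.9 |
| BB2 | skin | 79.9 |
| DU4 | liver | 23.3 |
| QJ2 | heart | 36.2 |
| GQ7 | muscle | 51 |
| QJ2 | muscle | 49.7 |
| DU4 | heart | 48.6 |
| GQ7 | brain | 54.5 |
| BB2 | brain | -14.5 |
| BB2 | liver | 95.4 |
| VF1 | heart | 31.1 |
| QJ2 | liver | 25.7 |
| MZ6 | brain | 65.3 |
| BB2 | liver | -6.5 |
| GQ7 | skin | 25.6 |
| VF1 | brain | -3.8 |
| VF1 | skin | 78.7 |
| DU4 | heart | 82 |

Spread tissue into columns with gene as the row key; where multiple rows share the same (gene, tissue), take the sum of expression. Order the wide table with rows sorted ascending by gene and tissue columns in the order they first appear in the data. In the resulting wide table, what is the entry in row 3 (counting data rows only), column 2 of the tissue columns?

149.5

With rows sorted ascending by gene, row 3 is gene=GQ7. tissue columns in first-appearance order: skin, muscle, heart, liver, brain; column 2 is muscle.
Long rows with gene=GQ7, tissue=muscle: 98.5 + 51 = 149.5.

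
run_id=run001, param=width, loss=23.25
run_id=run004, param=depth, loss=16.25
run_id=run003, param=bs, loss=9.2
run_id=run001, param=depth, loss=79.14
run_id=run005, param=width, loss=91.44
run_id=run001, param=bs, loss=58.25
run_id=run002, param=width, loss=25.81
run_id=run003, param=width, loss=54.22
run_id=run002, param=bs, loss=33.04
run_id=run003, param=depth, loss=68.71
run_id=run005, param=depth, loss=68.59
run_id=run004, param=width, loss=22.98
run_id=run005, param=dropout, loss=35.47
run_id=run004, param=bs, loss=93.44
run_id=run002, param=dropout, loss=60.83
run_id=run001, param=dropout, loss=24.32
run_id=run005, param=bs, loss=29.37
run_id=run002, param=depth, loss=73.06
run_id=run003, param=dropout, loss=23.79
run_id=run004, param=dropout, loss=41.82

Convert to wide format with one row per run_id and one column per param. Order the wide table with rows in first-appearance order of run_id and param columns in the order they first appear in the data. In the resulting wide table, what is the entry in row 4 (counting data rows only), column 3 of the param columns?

29.37

With rows in first-appearance order of run_id, row 4 is run_id=run005. param columns in first-appearance order: width, depth, bs, dropout; column 3 is bs.
Long rows with run_id=run005, param=bs: loss = 29.37.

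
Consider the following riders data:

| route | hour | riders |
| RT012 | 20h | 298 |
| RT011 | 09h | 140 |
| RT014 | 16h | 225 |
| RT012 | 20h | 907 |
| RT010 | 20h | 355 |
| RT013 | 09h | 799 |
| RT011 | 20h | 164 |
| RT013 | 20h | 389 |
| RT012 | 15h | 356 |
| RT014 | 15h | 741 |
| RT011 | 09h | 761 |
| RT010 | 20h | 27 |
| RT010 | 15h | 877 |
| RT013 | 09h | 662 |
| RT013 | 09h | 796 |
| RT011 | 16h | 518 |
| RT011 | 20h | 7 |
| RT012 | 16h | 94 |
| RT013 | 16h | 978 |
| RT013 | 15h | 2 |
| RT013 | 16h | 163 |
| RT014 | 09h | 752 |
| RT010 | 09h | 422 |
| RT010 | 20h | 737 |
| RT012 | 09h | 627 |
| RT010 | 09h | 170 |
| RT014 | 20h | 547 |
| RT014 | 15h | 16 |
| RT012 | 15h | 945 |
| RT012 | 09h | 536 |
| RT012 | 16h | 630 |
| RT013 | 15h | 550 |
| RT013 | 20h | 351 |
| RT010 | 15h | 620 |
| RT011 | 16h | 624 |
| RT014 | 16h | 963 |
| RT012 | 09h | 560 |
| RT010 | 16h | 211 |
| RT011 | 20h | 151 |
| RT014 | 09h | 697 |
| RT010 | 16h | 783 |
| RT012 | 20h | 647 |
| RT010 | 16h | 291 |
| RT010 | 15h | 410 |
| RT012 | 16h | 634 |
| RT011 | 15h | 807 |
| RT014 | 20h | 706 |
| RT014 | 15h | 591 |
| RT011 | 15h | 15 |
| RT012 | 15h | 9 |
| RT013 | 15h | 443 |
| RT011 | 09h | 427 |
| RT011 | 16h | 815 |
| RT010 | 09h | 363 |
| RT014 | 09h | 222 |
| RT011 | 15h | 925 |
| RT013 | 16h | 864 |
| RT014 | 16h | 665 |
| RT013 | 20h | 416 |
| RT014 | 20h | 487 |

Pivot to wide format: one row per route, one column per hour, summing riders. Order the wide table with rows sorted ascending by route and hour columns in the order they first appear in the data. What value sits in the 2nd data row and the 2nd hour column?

With rows sorted ascending by route, row 2 is route=RT011. hour columns in first-appearance order: 20h, 09h, 16h, 15h; column 2 is 09h.
Long rows with route=RT011, hour=09h: 140 + 761 + 427 = 1328.

1328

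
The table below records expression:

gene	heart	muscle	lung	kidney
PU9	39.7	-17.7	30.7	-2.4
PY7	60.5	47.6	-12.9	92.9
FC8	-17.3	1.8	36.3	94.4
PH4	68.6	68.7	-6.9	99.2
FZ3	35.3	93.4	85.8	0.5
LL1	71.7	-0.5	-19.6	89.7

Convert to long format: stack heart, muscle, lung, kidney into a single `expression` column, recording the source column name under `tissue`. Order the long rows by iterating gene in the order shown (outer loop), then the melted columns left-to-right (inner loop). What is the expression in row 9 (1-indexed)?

-17.3

24 rows total (6 × 4). Row 9: index ⌊(9-1)/4⌋ = 2 into gene → FC8; (9-1) mod 4 = 0 into the melted columns → heart.
So row 9 is (FC8, heart, -17.3); expression = -17.3.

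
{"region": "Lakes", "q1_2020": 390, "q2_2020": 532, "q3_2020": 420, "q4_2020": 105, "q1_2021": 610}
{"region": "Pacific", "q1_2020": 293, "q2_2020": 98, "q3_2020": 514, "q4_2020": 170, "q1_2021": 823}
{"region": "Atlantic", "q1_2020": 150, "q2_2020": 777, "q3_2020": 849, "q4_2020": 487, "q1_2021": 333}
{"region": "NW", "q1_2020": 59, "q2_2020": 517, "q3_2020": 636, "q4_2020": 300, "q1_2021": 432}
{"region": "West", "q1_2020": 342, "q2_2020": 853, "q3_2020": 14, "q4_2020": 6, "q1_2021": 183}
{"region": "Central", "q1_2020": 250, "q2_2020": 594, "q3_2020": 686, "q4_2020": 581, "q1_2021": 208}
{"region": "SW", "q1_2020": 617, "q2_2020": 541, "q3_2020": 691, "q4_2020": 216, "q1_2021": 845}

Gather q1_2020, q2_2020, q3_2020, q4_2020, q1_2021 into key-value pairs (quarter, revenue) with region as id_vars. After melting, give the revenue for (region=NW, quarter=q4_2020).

Unpivoting turns each (region, wide-column) pair into one long row.
The wide cell at row NW, column q4_2020 holds 300, so the long row (NW, q4_2020) has revenue=300.

300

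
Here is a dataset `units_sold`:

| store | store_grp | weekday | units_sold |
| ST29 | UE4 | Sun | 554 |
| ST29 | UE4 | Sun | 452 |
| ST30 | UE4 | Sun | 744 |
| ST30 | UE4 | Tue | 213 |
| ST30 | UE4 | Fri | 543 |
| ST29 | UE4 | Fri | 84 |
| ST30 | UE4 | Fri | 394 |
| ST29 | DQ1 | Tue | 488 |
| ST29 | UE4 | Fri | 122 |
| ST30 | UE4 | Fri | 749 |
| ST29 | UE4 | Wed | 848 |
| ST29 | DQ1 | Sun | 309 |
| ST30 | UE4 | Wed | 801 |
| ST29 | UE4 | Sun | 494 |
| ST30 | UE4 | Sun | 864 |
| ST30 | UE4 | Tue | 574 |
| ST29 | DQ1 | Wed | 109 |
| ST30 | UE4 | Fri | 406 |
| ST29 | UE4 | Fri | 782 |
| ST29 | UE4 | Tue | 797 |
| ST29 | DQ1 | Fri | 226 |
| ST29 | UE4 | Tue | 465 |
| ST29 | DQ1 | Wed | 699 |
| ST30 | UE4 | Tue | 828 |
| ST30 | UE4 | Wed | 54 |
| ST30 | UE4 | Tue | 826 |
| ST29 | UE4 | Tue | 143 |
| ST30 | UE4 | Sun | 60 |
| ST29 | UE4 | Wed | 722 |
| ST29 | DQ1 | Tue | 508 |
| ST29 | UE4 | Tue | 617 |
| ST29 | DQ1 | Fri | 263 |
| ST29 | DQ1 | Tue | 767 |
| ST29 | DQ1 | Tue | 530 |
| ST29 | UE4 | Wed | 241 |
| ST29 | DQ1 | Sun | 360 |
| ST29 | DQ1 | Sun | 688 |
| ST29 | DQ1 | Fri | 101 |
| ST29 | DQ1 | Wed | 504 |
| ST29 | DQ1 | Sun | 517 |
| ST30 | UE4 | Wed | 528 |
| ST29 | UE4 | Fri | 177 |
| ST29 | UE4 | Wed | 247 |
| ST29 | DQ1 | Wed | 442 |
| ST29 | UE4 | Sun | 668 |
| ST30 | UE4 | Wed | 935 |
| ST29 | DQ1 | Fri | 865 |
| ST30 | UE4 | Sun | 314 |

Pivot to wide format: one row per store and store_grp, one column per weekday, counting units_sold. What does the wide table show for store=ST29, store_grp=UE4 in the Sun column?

4

Rows with store=ST29, store_grp=UE4 and weekday=Sun: units_sold values are 554, 452, 494, 668.
4 rows match — count = 4.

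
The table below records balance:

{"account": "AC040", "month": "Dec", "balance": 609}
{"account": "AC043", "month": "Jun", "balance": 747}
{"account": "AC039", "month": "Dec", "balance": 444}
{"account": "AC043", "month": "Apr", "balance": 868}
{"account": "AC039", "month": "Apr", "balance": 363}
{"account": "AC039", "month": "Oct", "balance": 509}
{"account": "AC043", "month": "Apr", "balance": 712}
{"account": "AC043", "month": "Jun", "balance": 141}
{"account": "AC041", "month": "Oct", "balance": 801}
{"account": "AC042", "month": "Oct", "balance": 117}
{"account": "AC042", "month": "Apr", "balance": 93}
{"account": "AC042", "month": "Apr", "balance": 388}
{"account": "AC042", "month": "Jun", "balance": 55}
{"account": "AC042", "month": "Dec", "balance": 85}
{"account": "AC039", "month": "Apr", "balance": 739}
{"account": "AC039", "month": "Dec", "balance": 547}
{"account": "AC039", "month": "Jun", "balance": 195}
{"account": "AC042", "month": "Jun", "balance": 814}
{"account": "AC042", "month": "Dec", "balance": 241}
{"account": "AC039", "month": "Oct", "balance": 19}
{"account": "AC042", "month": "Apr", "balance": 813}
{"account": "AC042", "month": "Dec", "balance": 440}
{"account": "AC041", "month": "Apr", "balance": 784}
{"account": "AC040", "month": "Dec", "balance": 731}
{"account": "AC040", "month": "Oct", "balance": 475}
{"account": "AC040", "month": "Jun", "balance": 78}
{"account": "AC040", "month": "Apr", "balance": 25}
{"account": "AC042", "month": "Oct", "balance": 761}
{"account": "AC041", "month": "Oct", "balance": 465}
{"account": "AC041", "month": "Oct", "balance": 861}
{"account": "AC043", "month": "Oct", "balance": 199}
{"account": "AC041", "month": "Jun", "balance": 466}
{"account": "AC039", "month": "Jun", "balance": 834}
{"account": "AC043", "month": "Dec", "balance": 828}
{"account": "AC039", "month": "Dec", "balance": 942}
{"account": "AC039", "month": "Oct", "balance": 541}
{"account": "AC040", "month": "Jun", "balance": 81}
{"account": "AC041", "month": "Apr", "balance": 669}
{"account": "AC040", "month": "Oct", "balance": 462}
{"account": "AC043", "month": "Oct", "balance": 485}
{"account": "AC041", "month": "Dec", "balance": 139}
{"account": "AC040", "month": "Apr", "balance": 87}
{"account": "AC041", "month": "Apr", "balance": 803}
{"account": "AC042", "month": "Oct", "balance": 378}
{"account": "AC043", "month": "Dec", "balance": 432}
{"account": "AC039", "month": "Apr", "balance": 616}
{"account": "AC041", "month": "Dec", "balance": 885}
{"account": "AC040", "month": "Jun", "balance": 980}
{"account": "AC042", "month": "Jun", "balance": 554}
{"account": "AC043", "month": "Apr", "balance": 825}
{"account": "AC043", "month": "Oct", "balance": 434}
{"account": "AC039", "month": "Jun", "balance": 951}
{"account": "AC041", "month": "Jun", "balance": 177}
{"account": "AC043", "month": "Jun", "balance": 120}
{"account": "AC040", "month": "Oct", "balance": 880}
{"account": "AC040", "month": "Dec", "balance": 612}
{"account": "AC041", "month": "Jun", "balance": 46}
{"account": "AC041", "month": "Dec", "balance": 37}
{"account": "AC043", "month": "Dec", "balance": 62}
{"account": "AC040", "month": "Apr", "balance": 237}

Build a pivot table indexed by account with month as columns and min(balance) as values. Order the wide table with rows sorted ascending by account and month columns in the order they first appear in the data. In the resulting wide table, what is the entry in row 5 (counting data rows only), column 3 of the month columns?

With rows sorted ascending by account, row 5 is account=AC043. month columns in first-appearance order: Dec, Jun, Apr, Oct; column 3 is Apr.
Long rows with account=AC043, month=Apr: min(868, 712, 825) = 712.

712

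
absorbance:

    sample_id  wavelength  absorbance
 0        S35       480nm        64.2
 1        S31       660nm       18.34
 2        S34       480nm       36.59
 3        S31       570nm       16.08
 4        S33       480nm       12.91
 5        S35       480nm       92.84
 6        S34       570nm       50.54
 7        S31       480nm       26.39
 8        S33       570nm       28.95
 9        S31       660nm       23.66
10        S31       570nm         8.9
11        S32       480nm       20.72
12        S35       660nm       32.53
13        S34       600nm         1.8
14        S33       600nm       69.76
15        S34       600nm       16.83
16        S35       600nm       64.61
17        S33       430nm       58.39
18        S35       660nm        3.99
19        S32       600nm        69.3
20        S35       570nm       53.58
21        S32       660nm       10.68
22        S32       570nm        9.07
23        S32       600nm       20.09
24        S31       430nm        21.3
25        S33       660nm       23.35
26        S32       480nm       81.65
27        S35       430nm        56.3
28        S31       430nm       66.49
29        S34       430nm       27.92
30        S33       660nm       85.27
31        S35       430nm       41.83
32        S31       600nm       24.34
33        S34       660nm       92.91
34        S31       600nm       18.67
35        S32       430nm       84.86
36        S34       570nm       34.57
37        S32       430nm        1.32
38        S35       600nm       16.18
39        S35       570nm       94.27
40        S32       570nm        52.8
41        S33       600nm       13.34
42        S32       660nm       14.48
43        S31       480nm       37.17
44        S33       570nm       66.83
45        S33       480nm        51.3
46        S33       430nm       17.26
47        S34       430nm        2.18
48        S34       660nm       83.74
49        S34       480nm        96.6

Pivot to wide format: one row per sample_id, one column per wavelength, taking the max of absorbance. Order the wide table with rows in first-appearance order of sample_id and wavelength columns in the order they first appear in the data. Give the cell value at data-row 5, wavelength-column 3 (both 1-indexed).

52.8

With rows in first-appearance order of sample_id, row 5 is sample_id=S32. wavelength columns in first-appearance order: 480nm, 660nm, 570nm, 600nm, 430nm; column 3 is 570nm.
Long rows with sample_id=S32, wavelength=570nm: max(9.07, 52.8) = 52.8.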